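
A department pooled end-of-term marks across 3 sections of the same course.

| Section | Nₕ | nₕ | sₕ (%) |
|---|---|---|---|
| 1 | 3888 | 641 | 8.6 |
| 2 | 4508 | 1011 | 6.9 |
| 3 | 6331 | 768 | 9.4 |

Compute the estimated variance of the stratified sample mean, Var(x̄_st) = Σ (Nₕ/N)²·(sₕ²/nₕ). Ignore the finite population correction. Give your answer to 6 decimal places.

N = 14727. Term for each stratum: Wₕ²sₕ²/nₕ.
Var(x̄_st) = 0.008041977 + 0.004412516 + 0.021262315 = 0.033716807 → 0.033717.

0.033717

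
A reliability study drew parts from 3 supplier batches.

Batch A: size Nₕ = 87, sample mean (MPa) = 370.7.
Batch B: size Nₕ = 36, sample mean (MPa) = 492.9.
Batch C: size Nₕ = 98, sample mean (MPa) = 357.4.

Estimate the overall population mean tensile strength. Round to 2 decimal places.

384.71

x̄_st = (Σ Nₕx̄ₕ) / (Σ Nₕ) = (87·370.7 + 36·492.9 + 98·357.4) / 221
= 85020.5 / 221 = 384.7081... → 384.71.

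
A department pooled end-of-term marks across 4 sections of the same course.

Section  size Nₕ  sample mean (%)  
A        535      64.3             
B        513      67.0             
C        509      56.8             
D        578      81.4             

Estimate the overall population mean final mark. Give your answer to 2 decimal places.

67.79

N = 535 + 513 + 509 + 578 = 2135.
The stratified mean weights each stratum mean by its population share Nₕ/N.
Σ Nₕx̄ₕ = 535·64.3 + 513·67.0 + 509·56.8 + 578·81.4 = 34400.5 + 34371 + 28911.2 + 47049.2 = 144731.9.
Divide by N: 144731.9 / 2135 = 67.7901... → 67.79.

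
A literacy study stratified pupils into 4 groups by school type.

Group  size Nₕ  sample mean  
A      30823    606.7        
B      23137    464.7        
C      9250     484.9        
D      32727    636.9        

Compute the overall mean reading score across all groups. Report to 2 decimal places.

N = 30823 + 23137 + 9250 + 32727 = 95937.
Weight each subgroup mean by Nₕ/N and sum.
Σ Nₕx̄ₕ = 30823·606.7 + 23137·464.7 + 9250·484.9 + 32727·636.9 = 18700314.1 + 10751763.9 + 4485325 + 20843826.3 = 54781229.3.
Divide by N: 54781229.3 / 95937 = 571.0125... → 571.01.

571.01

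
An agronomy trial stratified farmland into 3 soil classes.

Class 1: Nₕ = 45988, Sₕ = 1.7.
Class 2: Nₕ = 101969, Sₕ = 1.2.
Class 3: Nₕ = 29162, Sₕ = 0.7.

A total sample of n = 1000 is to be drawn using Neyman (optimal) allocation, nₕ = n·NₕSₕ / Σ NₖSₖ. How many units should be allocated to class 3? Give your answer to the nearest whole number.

92

1: NₕSₕ = 45988·1.7 = 78179.6
2: NₕSₕ = 101969·1.2 = 122362.8
3: NₕSₕ = 29162·0.7 = 20413.4
Σ NₕSₕ = 220955.8.
n_3 = 1000·20413.4/220955.8 = 92.387... → 92.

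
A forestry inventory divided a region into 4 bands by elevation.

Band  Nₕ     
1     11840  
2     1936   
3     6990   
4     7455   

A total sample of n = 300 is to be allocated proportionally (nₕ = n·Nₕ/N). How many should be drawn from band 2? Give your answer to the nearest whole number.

Share of band 2 = 1936/28221 = 0.06860.
Allocate 300 × 0.06860 = 20.580... → 21.

21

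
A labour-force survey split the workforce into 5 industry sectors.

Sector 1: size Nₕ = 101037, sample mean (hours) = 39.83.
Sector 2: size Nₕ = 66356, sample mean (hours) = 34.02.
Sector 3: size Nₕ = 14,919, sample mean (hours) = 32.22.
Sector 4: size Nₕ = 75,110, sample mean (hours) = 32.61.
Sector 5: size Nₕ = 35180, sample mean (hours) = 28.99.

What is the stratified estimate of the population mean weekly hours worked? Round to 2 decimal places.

N = 292602; weights Wₕ = Nₕ/N = (0.3453, 0.2268, 0.0510, 0.2567, 0.1202).
x̄_st = Σ Wₕ·x̄ₕ = 0.3453·39.83 + 0.2268·34.02 + 0.0510·32.22 + 0.2567·32.61 + 0.1202·28.99 ≈ 34.9677...
→ 34.97.

34.97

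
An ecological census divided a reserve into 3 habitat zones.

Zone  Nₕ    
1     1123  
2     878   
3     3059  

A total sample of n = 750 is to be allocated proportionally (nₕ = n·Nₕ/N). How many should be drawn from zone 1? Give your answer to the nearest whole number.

166

Share of zone 1 = 1123/5060 = 0.22194.
Allocate 750 × 0.22194 = 166.453... → 166.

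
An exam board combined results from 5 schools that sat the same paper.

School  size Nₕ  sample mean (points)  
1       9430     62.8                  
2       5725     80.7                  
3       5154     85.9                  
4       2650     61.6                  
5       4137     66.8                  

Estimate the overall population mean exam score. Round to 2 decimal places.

71.47

N = 9430 + 5725 + 5154 + 2650 + 4137 = 27096.
The stratified mean weights each stratum mean by its population share Nₕ/N.
Σ Nₕx̄ₕ = 9430·62.8 + 5725·80.7 + 5154·85.9 + 2650·61.6 + 4137·66.8 = 592204 + 462007.5 + 442728.6 + 163240 + 276351.6 = 1936531.7.
Divide by N: 1936531.7 / 27096 = 71.4693... → 71.47.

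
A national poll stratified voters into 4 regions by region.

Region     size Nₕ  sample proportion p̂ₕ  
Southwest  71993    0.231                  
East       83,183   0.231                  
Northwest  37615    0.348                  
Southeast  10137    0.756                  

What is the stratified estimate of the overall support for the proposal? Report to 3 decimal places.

N = 71993 + 83183 + 37615 + 10137 = 202928.
Overall proportion = Σ (Nₕ/N)·p̂ₕ.
Σ Nₕp̂ₕ = 16630.383 + 19215.273 + 13090.02 + 7663.572 = 56599.248.
56599.248 / 202928 = 0.27891... → 0.279.

0.279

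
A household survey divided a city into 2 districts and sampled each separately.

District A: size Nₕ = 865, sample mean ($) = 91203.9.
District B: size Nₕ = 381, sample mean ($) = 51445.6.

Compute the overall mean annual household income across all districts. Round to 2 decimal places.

79046.67

x̄_st = (Σ Nₕx̄ₕ) / (Σ Nₕ) = (865·91203.9 + 381·51445.6) / 1246
= 98492147.1 / 1246 = 79046.6670... → 79046.67.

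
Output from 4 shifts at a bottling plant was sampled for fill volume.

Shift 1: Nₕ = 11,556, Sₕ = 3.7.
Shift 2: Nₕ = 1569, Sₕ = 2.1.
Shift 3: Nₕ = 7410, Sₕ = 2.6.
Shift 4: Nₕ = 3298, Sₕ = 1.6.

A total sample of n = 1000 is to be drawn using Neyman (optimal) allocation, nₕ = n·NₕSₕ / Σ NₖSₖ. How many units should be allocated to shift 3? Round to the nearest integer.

273

1: NₕSₕ = 11556·3.7 = 42757.2
2: NₕSₕ = 1569·2.1 = 3294.9
3: NₕSₕ = 7410·2.6 = 19266
4: NₕSₕ = 3298·1.6 = 5276.8
Σ NₕSₕ = 70594.9.
n_3 = 1000·19266/70594.9 = 272.909... → 273.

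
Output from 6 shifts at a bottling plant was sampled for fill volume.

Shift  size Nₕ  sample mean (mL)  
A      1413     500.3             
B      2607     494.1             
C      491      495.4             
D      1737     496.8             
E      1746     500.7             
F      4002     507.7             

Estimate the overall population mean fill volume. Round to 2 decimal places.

500.77

x̄_st = (Σ Nₕx̄ₕ) / (Σ Nₕ) = (1413·500.3 + 2607·494.1 + 491·495.4 + 1737·496.8 + 1746·500.7 + 4002·507.7) / 11996
= 6007263.2 / 11996 = 500.7722... → 500.77.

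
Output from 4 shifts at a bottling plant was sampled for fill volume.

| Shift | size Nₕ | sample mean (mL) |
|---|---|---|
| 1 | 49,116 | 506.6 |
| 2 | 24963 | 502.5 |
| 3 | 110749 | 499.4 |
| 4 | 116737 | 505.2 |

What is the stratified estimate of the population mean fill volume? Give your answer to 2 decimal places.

503.07

N = 301565; weights Wₕ = Nₕ/N = (0.1629, 0.0828, 0.3672, 0.3871).
x̄_st = Σ Wₕ·x̄ₕ = 0.1629·506.6 + 0.0828·502.5 + 0.3672·499.4 + 0.3871·505.2 ≈ 503.0745...
→ 503.07.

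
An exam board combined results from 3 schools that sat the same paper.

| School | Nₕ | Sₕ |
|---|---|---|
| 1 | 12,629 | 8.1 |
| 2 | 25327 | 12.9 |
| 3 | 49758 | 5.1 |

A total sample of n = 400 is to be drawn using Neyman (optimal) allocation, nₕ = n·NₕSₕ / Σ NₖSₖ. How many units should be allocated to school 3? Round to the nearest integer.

Σ NₕSₕ = 12629·8.1 + 25327·12.9 + 49758·5.1 = 682779.
Share for 3: 253765.8/682779 = 0.37167.
n_3 = 400 × 0.37167 = 148.666... → 149.

149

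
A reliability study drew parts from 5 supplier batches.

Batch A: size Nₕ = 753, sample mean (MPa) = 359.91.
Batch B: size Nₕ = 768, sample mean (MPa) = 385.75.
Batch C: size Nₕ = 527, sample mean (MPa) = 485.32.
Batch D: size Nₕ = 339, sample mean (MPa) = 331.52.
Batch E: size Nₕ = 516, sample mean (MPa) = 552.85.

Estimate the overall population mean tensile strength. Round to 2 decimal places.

420.49

N = 753 + 768 + 527 + 339 + 516 = 2903.
Overall mean = Σ (Nₕ/N)·x̄ₕ — weight by population share, not a simple average.
Σ Nₕx̄ₕ = 753·359.91 + 768·385.75 + 527·485.32 + 339·331.52 + 516·552.85 = 271012.23 + 296256 + 255763.64 + 112385.28 + 285270.6 = 1220687.75.
Divide by N: 1220687.75 / 2903 = 420.4918... → 420.49.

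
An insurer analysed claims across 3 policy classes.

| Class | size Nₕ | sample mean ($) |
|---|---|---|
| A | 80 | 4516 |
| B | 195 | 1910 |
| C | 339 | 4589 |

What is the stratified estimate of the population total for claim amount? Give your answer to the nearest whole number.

2289401

Population total = Σ Nₕ·x̄ₕ (each stratum's size times its mean).
80·4516 + 195·1910 + 339·4589 = 361280 + 372450 + 1555671 = 2289401.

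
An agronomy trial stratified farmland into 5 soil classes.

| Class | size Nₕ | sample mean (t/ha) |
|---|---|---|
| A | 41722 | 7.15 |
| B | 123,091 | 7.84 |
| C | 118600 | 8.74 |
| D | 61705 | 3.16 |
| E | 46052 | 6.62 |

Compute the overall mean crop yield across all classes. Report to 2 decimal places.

N = 391170; weights Wₕ = Nₕ/N = (0.1067, 0.3147, 0.3032, 0.1577, 0.1177).
x̄_st = Σ Wₕ·x̄ₕ = 0.1067·7.15 + 0.3147·7.84 + 0.3032·8.74 + 0.1577·3.16 + 0.1177·6.62 ≈ 7.1574...
→ 7.16.

7.16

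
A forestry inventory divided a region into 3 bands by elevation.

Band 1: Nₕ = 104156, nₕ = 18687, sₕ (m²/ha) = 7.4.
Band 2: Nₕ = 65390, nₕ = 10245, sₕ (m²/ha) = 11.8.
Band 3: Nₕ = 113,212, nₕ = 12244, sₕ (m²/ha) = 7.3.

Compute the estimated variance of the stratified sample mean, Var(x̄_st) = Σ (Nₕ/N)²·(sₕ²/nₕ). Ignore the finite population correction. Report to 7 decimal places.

N = 282758; Wₕ = Nₕ/N.
band 1: (104156/282758)²·7.4²/18687 = 0.0003976149
band 2: (65390/282758)²·11.8²/10245 = 0.0007268502
band 3: (113212/282758)²·7.3²/12244 = 0.0006977141
Sum = 0.0018221792 → 0.0018222.

0.0018222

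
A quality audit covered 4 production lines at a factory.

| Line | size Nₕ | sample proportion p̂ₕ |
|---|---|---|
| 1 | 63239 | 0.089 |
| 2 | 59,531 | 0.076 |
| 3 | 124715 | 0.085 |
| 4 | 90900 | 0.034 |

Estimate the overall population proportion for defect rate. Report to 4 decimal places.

0.0705

N = 63239 + 59531 + 124715 + 90900 = 338385.
Overall proportion = Σ (Nₕ/N)·p̂ₕ.
Σ Nₕp̂ₕ = 5628.271 + 4524.356 + 10600.775 + 3090.6 = 23844.002.
23844.002 / 338385 = 0.070464... → 0.0705.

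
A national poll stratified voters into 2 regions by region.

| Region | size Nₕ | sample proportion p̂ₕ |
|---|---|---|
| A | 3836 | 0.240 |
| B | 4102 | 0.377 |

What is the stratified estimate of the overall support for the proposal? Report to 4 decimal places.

N = 3836 + 4102 = 7938.
Overall proportion = Σ (Nₕ/N)·p̂ₕ.
Σ Nₕp̂ₕ = 920.64 + 1546.454 = 2467.094.
2467.094 / 7938 = 0.310795... → 0.3108.

0.3108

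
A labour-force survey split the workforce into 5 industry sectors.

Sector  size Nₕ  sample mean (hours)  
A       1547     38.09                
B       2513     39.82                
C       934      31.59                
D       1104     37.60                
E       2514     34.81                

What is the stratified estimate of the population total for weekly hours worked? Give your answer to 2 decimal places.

317520.69

Population total = Σ Nₕ·x̄ₕ (each stratum's size times its mean).
1547·38.09 + 2513·39.82 + 934·31.59 + 1104·37.60 + 2514·34.81 = 58925.23 + 100067.66 + 29505.06 + 41510.4 + 87512.34 = 317520.69.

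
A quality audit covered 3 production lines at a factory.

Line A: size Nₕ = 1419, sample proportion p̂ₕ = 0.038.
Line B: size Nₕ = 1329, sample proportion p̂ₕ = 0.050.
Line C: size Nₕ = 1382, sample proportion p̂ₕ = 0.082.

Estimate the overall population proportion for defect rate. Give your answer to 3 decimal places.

0.057

N = 1419 + 1329 + 1382 = 4130.
Overall proportion = Σ (Nₕ/N)·p̂ₕ.
Σ Nₕp̂ₕ = 53.922 + 66.45 + 113.324 = 233.696.
233.696 / 4130 = 0.05658... → 0.057.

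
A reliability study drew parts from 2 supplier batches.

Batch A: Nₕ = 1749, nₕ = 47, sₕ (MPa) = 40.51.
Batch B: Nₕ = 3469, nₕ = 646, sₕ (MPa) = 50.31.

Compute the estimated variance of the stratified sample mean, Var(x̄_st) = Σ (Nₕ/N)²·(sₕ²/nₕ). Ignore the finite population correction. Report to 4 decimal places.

N = 5218; Wₕ = Nₕ/N.
batch A: (1749/5218)²·40.51²/47 = 3.9228174
batch B: (3469/5218)²·50.31²/646 = 1.7317156
Sum = 5.6545330 → 5.6545.

5.6545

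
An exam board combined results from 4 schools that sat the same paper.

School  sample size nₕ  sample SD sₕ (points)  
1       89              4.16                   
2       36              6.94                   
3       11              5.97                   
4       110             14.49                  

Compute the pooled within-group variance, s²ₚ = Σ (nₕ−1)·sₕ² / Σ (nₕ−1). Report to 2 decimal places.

109.30

Degrees of freedom: 88 + 35 + 10 + 109 = 242.
Σ(nₕ−1)sₕ² = 88·17.3056 + 35·48.1636 + 10·35.6409 + 109·209.9601 = 26450.6787.
s²ₚ = 26450.6787 / 242 = 109.3003... → 109.30.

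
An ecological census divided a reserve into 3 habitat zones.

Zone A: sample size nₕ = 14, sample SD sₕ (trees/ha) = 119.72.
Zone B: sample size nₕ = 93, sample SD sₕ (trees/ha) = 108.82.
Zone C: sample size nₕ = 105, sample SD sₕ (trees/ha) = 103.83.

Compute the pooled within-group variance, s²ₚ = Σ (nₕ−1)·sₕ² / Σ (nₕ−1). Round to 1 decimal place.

11468.7

Degrees of freedom: 13 + 92 + 104 = 209.
Σ(nₕ−1)sₕ² = 13·14332.8784 + 92·11841.7924 + 104·10780.6689 = 2396961.8856.
s²ₚ = 2396961.8856 / 209 = 11468.717... → 11468.7.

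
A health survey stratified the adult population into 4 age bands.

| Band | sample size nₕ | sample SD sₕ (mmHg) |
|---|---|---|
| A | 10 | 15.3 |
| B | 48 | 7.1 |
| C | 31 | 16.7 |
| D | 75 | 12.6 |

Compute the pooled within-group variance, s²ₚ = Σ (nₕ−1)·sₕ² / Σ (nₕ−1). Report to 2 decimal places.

153.69

A: (10−1)·15.3² = 9·234.09 = 2106.81
B: (48−1)·7.1² = 47·50.41 = 2369.27
C: (31−1)·16.7² = 30·278.89 = 8366.7
D: (75−1)·12.6² = 74·158.76 = 11748.24
Numerator = 24591.02; denominator = Σ(nₕ−1) = 160.
s²ₚ = 24591.02/160 = 153.6939... → 153.69.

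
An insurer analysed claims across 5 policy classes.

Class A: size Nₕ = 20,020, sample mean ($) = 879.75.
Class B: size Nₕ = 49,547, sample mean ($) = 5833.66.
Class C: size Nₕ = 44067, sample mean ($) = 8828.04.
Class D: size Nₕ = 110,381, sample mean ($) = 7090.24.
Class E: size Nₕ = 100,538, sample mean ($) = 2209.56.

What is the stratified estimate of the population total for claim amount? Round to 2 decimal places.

A: 20020·879.75 = 17612595
B: 49547·5833.66 = 289040352.02
C: 44067·8828.04 = 389025238.68
D: 110381·7090.24 = 782627781.44
E: 100538·2209.56 = 222144743.28
τ̂ = Σ Nₕx̄ₕ = 1700450710.42.

1700450710.42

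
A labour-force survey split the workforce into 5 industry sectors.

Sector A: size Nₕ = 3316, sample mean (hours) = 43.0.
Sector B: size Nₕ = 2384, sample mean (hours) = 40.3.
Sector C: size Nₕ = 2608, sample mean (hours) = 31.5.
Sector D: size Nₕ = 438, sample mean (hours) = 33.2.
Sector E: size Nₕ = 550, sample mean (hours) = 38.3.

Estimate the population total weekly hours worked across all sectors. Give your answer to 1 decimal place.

Population total = Σ Nₕ·x̄ₕ (each stratum's size times its mean).
3316·43.0 + 2384·40.3 + 2608·31.5 + 438·33.2 + 550·38.3 = 142588 + 96075.2 + 82152 + 14541.6 + 21065 = 356421.8.

356421.8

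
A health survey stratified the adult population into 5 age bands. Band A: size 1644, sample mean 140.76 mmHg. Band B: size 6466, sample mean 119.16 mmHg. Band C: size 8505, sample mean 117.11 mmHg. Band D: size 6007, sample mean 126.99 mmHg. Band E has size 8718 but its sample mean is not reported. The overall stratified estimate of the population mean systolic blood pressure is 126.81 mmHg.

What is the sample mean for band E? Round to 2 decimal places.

Σ Nₕx̄ₕ = N·μ, so 8718·x̄_E = 31340·126.81 − (1644·140.76 + 6466·119.16 + 8505·117.11 + 6007·126.99).
= 3974225.4 − 2760747.48 = 1213477.92.
x̄_E = 1213477.92 / 8718 = 139.1922... → 139.19.

139.19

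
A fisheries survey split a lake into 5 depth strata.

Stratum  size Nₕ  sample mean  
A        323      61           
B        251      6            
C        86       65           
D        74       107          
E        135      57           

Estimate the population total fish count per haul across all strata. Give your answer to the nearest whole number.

Population total = Σ Nₕ·x̄ₕ (each stratum's size times its mean).
323·61 + 251·6 + 86·65 + 74·107 + 135·57 = 19703 + 1506 + 5590 + 7918 + 7695 = 42412.

42412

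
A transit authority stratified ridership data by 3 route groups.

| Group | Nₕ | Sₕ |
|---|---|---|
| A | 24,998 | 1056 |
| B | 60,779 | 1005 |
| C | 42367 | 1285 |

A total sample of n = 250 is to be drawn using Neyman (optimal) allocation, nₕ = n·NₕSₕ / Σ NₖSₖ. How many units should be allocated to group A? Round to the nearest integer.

47

Σ NₕSₕ = 24998·1056 + 60779·1005 + 42367·1285 = 141922378.
Share for A: 26397888/141922378 = 0.18600.
n_A = 250 × 0.18600 = 46.501... → 47.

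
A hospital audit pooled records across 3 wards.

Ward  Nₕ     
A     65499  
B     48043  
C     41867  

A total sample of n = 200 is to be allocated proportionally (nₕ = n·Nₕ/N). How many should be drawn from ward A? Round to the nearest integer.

84

N = 65499 + 48043 + 41867 = 155409.
n_A = 200·65499/155409 = 84.292... → 84.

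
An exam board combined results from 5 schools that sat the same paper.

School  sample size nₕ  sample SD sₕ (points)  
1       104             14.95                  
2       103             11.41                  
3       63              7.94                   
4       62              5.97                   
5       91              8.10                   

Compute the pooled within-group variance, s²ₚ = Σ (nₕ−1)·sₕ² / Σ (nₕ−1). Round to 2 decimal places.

115.52

1: (104−1)·14.95² = 103·223.5025 = 23020.7575
2: (103−1)·11.41² = 102·130.1881 = 13279.1862
3: (63−1)·7.94² = 62·63.0436 = 3908.7032
4: (62−1)·5.97² = 61·35.6409 = 2174.0949
5: (91−1)·8.10² = 90·65.61 = 5904.9
Numerator = 48287.6418; denominator = Σ(nₕ−1) = 418.
s²ₚ = 48287.6418/418 = 115.5207... → 115.52.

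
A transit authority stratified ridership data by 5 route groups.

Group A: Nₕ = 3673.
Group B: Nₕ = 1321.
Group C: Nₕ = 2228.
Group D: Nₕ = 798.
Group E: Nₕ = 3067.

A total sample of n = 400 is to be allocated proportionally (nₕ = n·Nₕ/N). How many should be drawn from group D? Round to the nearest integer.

29

N = 3673 + 1321 + 2228 + 798 + 3067 = 11087.
n_D = 400·798/11087 = 28.790... → 29.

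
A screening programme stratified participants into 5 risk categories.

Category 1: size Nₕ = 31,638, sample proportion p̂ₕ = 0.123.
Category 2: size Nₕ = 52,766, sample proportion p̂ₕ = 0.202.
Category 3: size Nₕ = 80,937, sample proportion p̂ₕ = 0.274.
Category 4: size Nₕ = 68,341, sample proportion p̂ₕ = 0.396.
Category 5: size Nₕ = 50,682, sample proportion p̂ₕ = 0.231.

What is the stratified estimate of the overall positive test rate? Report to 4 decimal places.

0.2655

Wₕ = Nₕ/N with N = 284364: 0.1113, 0.1856, 0.2846, 0.2403, 0.1782.
p̂_st = 0.1113·0.123 + 0.1856·0.202 + 0.2846·0.274 + 0.2403·0.396 + 0.1782·0.231 ≈ 0.265496... → 0.2655.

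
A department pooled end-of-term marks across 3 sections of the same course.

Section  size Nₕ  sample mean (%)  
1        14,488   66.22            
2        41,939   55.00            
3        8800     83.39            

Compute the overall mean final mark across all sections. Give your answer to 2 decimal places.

61.32

N = 14488 + 41939 + 8800 = 65227.
The stratified mean weights each stratum mean by its population share Nₕ/N.
Σ Nₕx̄ₕ = 14488·66.22 + 41939·55.00 + 8800·83.39 = 959395.36 + 2306645 + 733832 = 3999872.36.
Divide by N: 3999872.36 / 65227 = 61.3223... → 61.32.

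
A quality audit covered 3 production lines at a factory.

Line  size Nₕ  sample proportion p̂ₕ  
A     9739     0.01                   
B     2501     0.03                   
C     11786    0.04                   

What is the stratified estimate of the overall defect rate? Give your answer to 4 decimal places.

0.0268

N = 9739 + 2501 + 11786 = 24026.
Overall proportion = Σ (Nₕ/N)·p̂ₕ.
Σ Nₕp̂ₕ = 97.39 + 75.03 + 471.44 = 643.86.
643.86 / 24026 = 0.026798... → 0.0268.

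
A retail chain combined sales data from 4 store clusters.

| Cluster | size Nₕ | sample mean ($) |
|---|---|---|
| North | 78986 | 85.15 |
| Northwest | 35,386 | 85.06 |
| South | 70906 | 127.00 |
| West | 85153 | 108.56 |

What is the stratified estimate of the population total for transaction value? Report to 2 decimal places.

Estimate total by summing Nₕ·x̄ₕ over strata.
78986·85.15 + 35386·85.06 + 70906·127.00 + 85153·108.56 = 6725657.9 + 3009933.16 + 9005062 + 9244209.68 = 27984862.74.

27984862.74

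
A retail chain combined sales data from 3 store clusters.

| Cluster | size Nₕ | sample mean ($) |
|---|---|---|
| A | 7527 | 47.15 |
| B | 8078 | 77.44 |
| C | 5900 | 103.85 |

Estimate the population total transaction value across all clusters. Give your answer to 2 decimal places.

Population total = Σ Nₕ·x̄ₕ (each stratum's size times its mean).
7527·47.15 + 8078·77.44 + 5900·103.85 = 354898.05 + 625560.32 + 612715 = 1593173.37.

1593173.37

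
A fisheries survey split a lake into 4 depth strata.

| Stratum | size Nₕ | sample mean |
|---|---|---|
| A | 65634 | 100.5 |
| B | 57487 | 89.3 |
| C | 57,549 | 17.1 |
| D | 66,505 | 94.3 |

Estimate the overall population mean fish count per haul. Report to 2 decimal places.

76.81

x̄_st = (Σ Nₕx̄ₕ) / (Σ Nₕ) = (65634·100.5 + 57487·89.3 + 57549·17.1 + 66505·94.3) / 247175
= 18985315.5 / 247175 = 76.8092... → 76.81.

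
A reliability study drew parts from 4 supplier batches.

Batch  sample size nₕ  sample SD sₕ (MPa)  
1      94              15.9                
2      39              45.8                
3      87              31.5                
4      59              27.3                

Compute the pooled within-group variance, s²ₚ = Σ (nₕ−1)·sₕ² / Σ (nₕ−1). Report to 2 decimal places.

842.84

Degrees of freedom: 93 + 38 + 86 + 58 = 275.
Σ(nₕ−1)sₕ² = 93·252.81 + 38·2097.64 + 86·992.25 + 58·745.29 = 231781.97.
s²ₚ = 231781.97 / 275 = 842.8435... → 842.84.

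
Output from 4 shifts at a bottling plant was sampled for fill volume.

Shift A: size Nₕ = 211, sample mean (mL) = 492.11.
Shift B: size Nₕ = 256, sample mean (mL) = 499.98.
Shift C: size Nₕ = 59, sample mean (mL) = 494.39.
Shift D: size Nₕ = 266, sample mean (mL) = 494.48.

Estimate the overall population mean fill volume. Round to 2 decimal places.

x̄_st = (Σ Nₕx̄ₕ) / (Σ Nₕ) = (211·492.11 + 256·499.98 + 59·494.39 + 266·494.48) / 792
= 392530.78 / 792 = 495.6197... → 495.62.

495.62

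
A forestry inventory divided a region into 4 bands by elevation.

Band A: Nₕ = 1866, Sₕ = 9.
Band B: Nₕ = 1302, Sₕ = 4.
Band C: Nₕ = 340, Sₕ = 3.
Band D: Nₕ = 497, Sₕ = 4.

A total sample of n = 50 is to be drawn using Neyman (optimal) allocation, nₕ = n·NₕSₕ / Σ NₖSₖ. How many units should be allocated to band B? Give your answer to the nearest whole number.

10

A: NₕSₕ = 1866·9 = 16794
B: NₕSₕ = 1302·4 = 5208
C: NₕSₕ = 340·3 = 1020
D: NₕSₕ = 497·4 = 1988
Σ NₕSₕ = 25010.
n_B = 50·5208/25010 = 10.412... → 10.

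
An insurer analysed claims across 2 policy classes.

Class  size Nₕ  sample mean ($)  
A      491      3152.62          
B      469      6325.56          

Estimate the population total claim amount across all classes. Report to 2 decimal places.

4514624.06

A: 491·3152.62 = 1547936.42
B: 469·6325.56 = 2966687.64
τ̂ = Σ Nₕx̄ₕ = 4514624.06.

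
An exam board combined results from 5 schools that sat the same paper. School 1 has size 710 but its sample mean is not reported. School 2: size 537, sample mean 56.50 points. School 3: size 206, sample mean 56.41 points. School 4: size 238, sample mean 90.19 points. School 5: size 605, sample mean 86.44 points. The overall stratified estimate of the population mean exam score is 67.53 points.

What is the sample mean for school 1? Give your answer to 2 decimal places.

55.39

N = 710 + 537 + 206 + 238 + 605 = 2296.
Overall total = μ·N = 67.53·2296 = 155048.88.
Subtract the known strata: 537·56.50 + 206·56.41 + 238·90.19 + 605·86.44 = 115722.38.
Remaining total for school 1: 155048.88 − 115722.38 = 39326.5.
Divide by its size: 39326.5 / 710 = 55.3894... → 55.39.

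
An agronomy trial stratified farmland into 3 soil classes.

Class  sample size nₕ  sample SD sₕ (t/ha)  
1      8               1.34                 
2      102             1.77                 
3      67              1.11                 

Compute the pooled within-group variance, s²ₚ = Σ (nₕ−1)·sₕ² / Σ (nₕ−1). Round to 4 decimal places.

Degrees of freedom: 7 + 101 + 66 = 174.
Σ(nₕ−1)sₕ² = 7·1.7956 + 101·3.1329 + 66·1.2321 = 410.3107.
s²ₚ = 410.3107 / 174 = 2.358107... → 2.3581.

2.3581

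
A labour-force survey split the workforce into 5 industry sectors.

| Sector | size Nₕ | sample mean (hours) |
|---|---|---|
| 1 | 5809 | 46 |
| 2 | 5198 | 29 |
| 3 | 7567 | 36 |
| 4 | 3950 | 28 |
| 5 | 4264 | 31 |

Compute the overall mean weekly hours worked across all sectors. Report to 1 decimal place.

N = 26788; weights Wₕ = Nₕ/N = (0.2169, 0.1940, 0.2825, 0.1475, 0.1592).
x̄_st = Σ Wₕ·x̄ₕ = 0.2169·46 + 0.1940·29 + 0.2825·36 + 0.1475·28 + 0.1592·31 ≈ 34.835...
→ 34.8.

34.8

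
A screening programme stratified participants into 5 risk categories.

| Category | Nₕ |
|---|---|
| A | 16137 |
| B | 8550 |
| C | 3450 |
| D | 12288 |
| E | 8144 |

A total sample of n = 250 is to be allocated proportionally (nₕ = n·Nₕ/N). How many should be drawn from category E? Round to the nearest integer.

N = 16137 + 8550 + 3450 + 12288 + 8144 = 48569.
n_E = 250·8144/48569 = 41.920... → 42.

42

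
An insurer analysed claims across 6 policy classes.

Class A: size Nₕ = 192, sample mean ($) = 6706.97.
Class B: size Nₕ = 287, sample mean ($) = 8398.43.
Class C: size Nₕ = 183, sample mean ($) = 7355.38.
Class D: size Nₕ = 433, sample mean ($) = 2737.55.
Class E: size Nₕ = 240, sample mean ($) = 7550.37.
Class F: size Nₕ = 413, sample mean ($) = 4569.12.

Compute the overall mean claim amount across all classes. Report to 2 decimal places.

N = 192 + 287 + 183 + 433 + 240 + 413 = 1748.
The stratified mean weights each stratum mean by its population share Nₕ/N.
Σ Nₕx̄ₕ = 192·6706.97 + 287·8398.43 + 183·7355.38 + 433·2737.55 + 240·7550.37 + 413·4569.12 = 1287738.24 + 2410349.41 + 1346034.54 + 1185359.15 + 1812088.8 + 1887046.56 = 9928616.7.
Divide by N: 9928616.7 / 1748 = 5679.9867... → 5679.99.

5679.99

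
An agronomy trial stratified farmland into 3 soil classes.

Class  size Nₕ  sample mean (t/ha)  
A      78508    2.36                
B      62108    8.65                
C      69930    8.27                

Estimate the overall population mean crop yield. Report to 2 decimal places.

6.18

N = 78508 + 62108 + 69930 = 210546.
The stratified mean weights each stratum mean by its population share Nₕ/N.
Σ Nₕx̄ₕ = 78508·2.36 + 62108·8.65 + 69930·8.27 = 185278.88 + 537234.2 + 578321.1 = 1300834.18.
Divide by N: 1300834.18 / 210546 = 6.1784... → 6.18.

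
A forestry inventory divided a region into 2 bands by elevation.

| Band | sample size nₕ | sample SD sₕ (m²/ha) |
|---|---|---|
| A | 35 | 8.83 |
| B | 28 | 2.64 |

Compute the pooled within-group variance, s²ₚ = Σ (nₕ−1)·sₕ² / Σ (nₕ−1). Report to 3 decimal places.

A: (35−1)·8.83² = 34·77.9689 = 2650.9426
B: (28−1)·2.64² = 27·6.9696 = 188.1792
Numerator = 2839.1218; denominator = Σ(nₕ−1) = 61.
s²ₚ = 2839.1218/61 = 46.54298... → 46.543.

46.543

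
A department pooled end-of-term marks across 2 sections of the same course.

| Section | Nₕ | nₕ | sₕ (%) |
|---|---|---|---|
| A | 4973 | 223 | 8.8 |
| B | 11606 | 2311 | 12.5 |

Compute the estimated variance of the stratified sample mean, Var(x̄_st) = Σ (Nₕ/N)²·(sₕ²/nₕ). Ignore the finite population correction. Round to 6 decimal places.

0.064379

N = 16579; Wₕ = Nₕ/N.
section A: (4973/16579)²·8.8²/223 = 0.031245015
section B: (11606/16579)²·12.5²/2311 = 0.033133594
Sum = 0.064378609 → 0.064379.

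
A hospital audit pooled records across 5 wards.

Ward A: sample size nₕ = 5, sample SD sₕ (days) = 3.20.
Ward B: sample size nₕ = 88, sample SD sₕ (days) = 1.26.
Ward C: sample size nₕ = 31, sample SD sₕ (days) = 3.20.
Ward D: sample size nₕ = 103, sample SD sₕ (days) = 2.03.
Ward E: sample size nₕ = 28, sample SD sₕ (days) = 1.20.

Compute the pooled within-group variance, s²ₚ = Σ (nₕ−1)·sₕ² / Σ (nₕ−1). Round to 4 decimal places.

3.7820

A: (5−1)·3.20² = 4·10.24 = 40.96
B: (88−1)·1.26² = 87·1.5876 = 138.1212
C: (31−1)·3.20² = 30·10.24 = 307.2
D: (103−1)·2.03² = 102·4.1209 = 420.3318
E: (28−1)·1.20² = 27·1.44 = 38.88
Numerator = 945.493; denominator = Σ(nₕ−1) = 250.
s²ₚ = 945.493/250 = 3.781972 → 3.7820.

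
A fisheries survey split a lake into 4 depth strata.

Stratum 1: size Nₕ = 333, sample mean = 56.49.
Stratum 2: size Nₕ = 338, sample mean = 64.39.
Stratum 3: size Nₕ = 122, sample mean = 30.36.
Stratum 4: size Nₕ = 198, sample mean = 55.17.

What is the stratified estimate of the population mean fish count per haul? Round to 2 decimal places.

N = 991; weights Wₕ = Nₕ/N = (0.3360, 0.3411, 0.1231, 0.1998).
x̄_st = Σ Wₕ·x̄ₕ = 0.3360·56.49 + 0.3411·64.39 + 0.1231·30.36 + 0.1998·55.17 ≈ 55.7039...
→ 55.70.

55.70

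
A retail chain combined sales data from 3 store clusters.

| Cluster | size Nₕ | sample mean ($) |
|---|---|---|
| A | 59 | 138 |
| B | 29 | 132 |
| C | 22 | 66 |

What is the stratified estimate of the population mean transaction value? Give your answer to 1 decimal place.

122.0

N = 110; weights Wₕ = Nₕ/N = (0.5364, 0.2636, 0.2000).
x̄_st = Σ Wₕ·x̄ₕ = 0.5364·138 + 0.2636·132 + 0.2000·66 ≈ 122.018...
→ 122.0.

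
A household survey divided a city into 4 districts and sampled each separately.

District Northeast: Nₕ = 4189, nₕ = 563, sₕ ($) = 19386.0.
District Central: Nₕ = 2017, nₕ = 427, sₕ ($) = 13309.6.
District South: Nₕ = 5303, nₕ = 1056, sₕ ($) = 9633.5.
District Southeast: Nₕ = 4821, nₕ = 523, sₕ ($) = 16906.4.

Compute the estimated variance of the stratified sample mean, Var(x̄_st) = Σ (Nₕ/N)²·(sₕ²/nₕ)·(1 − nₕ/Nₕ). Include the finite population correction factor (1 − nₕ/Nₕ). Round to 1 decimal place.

92898.4

N = 16330. Term for each stratum: Wₕ²sₕ²/nₕ·(1−nₕ/Nₕ).
Var(x̄_st) = 38021.8998 + 4989.2215 + 7422.2539 + 42465.0622 = 92898.4373 → 92898.4.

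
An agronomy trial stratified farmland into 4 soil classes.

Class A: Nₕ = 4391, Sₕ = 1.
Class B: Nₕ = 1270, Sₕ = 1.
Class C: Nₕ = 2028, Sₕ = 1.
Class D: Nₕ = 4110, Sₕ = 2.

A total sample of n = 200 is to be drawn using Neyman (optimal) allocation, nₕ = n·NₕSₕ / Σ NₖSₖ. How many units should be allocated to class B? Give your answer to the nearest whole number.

16

A: NₕSₕ = 4391·1 = 4391
B: NₕSₕ = 1270·1 = 1270
C: NₕSₕ = 2028·1 = 2028
D: NₕSₕ = 4110·2 = 8220
Σ NₕSₕ = 15909.
n_B = 200·1270/15909 = 15.966... → 16.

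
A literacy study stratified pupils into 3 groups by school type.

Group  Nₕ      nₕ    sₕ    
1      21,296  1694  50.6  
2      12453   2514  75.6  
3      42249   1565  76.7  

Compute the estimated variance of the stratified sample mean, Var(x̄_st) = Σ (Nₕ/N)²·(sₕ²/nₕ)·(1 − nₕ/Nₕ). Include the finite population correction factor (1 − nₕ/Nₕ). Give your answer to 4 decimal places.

N = 75998; Wₕ = Nₕ/N.
group 1: (21296/75998)²·50.6²/1694·(1 − 1694/21296) = 0.1092400
group 2: (12453/75998)²·75.6²/2514·(1 − 2514/12453) = 0.0487181
group 3: (42249/75998)²·76.7²/1565·(1 − 1565/42249) = 1.1186961
Sum = 1.2766543 → 1.2767.

1.2767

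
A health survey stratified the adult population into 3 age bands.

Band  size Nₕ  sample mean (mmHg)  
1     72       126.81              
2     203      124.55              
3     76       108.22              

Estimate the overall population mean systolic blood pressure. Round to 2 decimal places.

x̄_st = (Σ Nₕx̄ₕ) / (Σ Nₕ) = (72·126.81 + 203·124.55 + 76·108.22) / 351
= 42638.69 / 351 = 121.4777... → 121.48.

121.48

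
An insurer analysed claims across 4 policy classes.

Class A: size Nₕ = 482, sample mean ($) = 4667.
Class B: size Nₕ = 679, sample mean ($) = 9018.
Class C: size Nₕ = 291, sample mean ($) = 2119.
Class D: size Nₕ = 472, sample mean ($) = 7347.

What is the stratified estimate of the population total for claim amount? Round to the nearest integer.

Population total = Σ Nₕ·x̄ₕ (each stratum's size times its mean).
482·4667 + 679·9018 + 291·2119 + 472·7347 = 2249494 + 6123222 + 616629 + 3467784 = 12457129.

12457129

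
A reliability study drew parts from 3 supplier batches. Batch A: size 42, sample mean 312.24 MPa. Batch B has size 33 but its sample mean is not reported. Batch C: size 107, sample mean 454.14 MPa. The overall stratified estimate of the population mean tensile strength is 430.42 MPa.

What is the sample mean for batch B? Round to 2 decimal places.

Σ Nₕx̄ₕ = N·μ, so 33·x̄_B = 182·430.42 − (42·312.24 + 107·454.14).
= 78336.44 − 61707.06 = 16629.38.
x̄_B = 16629.38 / 33 = 503.9206... → 503.92.

503.92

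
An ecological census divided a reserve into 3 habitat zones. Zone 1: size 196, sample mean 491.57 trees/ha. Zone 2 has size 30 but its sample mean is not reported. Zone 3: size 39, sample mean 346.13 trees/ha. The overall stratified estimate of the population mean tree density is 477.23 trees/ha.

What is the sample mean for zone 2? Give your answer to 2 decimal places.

553.97

Σ Nₕx̄ₕ = N·μ, so 30·x̄_2 = 265·477.23 − (196·491.57 + 39·346.13).
= 126465.95 − 109846.79 = 16619.16.
x̄_2 = 16619.16 / 30 = 553.972 → 553.97.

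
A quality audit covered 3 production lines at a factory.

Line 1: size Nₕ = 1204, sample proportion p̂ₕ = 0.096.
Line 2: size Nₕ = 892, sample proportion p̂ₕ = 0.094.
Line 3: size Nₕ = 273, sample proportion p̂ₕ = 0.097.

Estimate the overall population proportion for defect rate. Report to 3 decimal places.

0.095

Wₕ = Nₕ/N with N = 2369: 0.5082, 0.3765, 0.1152.
p̂_st = 0.5082·0.096 + 0.3765·0.094 + 0.1152·0.097 ≈ 0.09536... → 0.095.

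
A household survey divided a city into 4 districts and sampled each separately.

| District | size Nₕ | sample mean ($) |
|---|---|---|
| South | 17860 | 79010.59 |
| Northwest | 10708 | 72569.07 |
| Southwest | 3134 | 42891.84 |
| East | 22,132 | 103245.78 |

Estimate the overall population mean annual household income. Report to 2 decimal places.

85590.10

N = 17860 + 10708 + 3134 + 22132 = 53834.
The stratified mean weights each stratum mean by its population share Nₕ/N.
Σ Nₕx̄ₕ = 17860·79010.59 + 10708·72569.07 + 3134·42891.84 + 22132·103245.78 = 1411129137.4 + 777069601.56 + 134423026.56 + 2285035602.96 = 4607657368.48.
Divide by N: 4607657368.48 / 53834 = 85590.0986... → 85590.10.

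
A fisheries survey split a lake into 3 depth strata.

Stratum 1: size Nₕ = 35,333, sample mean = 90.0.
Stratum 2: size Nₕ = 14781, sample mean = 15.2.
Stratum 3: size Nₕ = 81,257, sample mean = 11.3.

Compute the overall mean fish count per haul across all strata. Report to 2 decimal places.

32.91

N = 131371; weights Wₕ = Nₕ/N = (0.2690, 0.1125, 0.6185).
x̄_st = Σ Wₕ·x̄ₕ = 0.2690·90.0 + 0.1125·15.2 + 0.6185·11.3 ≈ 32.9056...
→ 32.91.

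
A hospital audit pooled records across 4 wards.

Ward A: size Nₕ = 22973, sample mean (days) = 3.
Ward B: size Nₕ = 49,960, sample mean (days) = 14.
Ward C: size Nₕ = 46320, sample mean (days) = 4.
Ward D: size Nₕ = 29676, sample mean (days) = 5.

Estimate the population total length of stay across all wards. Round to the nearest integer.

A: 22973·3 = 68919
B: 49960·14 = 699440
C: 46320·4 = 185280
D: 29676·5 = 148380
τ̂ = Σ Nₕx̄ₕ = 1102019.

1102019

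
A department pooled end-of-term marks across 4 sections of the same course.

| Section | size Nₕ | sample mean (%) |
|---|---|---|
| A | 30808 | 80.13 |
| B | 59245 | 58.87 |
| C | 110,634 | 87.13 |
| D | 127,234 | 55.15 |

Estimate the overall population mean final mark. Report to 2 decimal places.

x̄_st = (Σ Nₕx̄ₕ) / (Σ Nₕ) = (30808·80.13 + 59245·58.87 + 110634·87.13 + 127234·55.15) / 327921
= 22612893.71 / 327921 = 68.9584... → 68.96.

68.96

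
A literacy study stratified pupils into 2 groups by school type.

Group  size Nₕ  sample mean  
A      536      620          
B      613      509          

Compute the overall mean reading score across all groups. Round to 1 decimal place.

N = 1149; weights Wₕ = Nₕ/N = (0.4665, 0.5335).
x̄_st = Σ Wₕ·x̄ₕ = 0.4665·620 + 0.5335·509 ≈ 560.781...
→ 560.8.

560.8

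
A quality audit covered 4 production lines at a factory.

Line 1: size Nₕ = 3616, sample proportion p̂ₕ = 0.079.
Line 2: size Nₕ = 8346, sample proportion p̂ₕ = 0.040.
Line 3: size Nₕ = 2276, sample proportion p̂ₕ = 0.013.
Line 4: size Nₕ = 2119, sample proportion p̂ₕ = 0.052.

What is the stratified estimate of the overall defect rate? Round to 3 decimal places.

N = 3616 + 8346 + 2276 + 2119 = 16357.
Overall proportion = Σ (Nₕ/N)·p̂ₕ.
Σ Nₕp̂ₕ = 285.664 + 333.84 + 29.588 + 110.188 = 759.28.
759.28 / 16357 = 0.04642... → 0.046.

0.046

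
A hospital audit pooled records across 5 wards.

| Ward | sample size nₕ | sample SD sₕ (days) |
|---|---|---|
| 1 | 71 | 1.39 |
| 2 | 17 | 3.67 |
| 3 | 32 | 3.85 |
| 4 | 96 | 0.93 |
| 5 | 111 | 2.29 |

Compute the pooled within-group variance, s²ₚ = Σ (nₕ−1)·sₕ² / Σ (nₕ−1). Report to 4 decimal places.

1: (71−1)·1.39² = 70·1.9321 = 135.247
2: (17−1)·3.67² = 16·13.4689 = 215.5024
3: (32−1)·3.85² = 31·14.8225 = 459.4975
4: (96−1)·0.93² = 95·0.8649 = 82.1655
5: (111−1)·2.29² = 110·5.2441 = 576.851
Numerator = 1469.2634; denominator = Σ(nₕ−1) = 322.
s²ₚ = 1469.2634/322 = 4.562930... → 4.5629.

4.5629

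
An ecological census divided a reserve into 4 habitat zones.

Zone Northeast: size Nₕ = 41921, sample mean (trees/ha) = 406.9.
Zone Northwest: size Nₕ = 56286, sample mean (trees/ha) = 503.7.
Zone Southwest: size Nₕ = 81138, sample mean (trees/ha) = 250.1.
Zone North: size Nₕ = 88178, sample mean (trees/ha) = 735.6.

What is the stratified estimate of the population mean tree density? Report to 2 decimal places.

N = 41921 + 56286 + 81138 + 88178 = 267523.
Overall mean = Σ (Nₕ/N)·x̄ₕ — weight by population share, not a simple average.
Σ Nₕx̄ₕ = 41921·406.9 + 56286·503.7 + 81138·250.1 + 88178·735.6 = 17057654.9 + 28351258.2 + 20292613.8 + 64863736.8 = 130565263.7.
Divide by N: 130565263.7 / 267523 = 488.0525... → 488.05.

488.05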